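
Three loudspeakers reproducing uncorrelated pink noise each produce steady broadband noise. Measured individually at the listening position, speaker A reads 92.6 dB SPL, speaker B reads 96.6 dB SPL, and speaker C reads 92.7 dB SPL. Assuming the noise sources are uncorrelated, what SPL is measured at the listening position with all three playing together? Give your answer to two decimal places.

Uncorrelated sources add in intensity (power), not in dB.
L_total = 10·log₁₀(10^(92.6/10) + 10^(96.6/10) + 10^(92.7/10)) = 10·log₁₀(8253000000) = 99.17 dB SPL.

99.17 dB SPL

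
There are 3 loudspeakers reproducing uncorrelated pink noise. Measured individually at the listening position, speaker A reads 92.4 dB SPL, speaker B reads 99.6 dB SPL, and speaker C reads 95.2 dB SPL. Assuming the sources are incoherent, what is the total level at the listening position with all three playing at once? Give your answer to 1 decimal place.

Add the sources as powers (linear), then convert back to dB:
L_total = 10·log₁₀(10^(92.4/10) + 10^(99.6/10) + 10^(95.2/10)) = 10·log₁₀(14169000000) = 101.5 dB SPL.

101.5 dB SPL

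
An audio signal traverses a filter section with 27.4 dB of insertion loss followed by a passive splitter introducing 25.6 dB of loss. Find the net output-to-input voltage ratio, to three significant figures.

Net gain = (−27.4) + (−25.6) = -53.0 dB.
Voltage ratio = 10^(-53.0/20) = 0.00224.

0.00224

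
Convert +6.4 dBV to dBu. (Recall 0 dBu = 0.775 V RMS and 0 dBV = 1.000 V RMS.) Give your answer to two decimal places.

The offset between the scales is 20·log₁₀(0.775/1.000) = −2.214 dB.
So dBu = +6.4 + 2.214 = +8.61 dBu.

+8.61 dBu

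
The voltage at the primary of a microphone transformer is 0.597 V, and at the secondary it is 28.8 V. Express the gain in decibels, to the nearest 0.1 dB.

Voltage is an amplitude quantity, so gain = 20·log₁₀(V_out/V_in).
20·log₁₀(28.8/0.597) = 20·log₁₀(48.24) = 33.7 dB.

33.7 dB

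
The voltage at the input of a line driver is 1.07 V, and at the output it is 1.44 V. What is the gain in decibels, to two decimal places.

Voltage is an amplitude quantity, so gain = 20·log₁₀(V_out/V_in).
20·log₁₀(1.44/1.07) = 20·log₁₀(1.346) = 2.58 dB.

2.58 dB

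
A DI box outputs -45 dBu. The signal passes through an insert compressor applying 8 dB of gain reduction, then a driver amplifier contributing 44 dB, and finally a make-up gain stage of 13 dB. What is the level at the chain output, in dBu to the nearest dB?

In dB, series stages simply add:
-45 − 8 + 44 + 13 = +4 dBu.

+4 dBu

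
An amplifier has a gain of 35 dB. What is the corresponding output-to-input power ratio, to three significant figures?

Power ratio = 10^(dB/10).
10^(35/10) = 10^(3.500) = 3160.

3160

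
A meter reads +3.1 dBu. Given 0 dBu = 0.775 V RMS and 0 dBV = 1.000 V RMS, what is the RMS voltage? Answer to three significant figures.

1.11 V

V = 0.775 V × 10^(+3.1/20).
= 0.775 × 1.429 = 1.11 V.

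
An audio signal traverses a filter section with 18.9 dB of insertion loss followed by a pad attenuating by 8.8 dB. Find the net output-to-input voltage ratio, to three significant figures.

0.0412

Net gain = (−18.9) + (−8.8) = -27.7 dB.
Voltage ratio = 10^(-27.7/20) = 0.0412.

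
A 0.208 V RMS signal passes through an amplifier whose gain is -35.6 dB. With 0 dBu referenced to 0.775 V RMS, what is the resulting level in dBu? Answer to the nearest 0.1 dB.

-47.0 dBu

Input level: 20·log₁₀(0.208/0.775) = -11.42 dBu.
Output: -11.42 − 35.6 = -47.0 dBu.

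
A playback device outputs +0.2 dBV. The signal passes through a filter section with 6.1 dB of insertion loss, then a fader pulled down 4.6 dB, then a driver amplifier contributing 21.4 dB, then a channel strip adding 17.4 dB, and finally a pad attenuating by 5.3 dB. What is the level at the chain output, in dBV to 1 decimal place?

In dB, series stages simply add:
+0.2 − 6.1 − 4.6 + 21.4 + 17.4 − 5.3 = +23.0 dBV.

+23.0 dBV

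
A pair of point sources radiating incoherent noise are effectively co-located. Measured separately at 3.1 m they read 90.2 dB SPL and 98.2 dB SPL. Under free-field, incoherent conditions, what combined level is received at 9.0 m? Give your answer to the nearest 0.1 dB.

Combined at 3.1 m: 10·log₁₀(10^(90.2/10)+10^(98.2/10)) = 98.84 dB SPL.
Then apply −20·log₁₀(9.0/3.1) = -9.26 dB → 89.6 dB SPL.

89.6 dB SPL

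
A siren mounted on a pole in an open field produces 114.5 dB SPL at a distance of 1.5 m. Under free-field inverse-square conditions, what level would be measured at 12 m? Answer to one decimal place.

96.4 dB SPL

For a point source in a free field, ΔL = −20·log₁₀(d₂/d₁).
ΔL = −20·log₁₀(12/1.5) = -18.06 dB, so L₂ = 114.5 + (-18.06) = 96.4 dB SPL.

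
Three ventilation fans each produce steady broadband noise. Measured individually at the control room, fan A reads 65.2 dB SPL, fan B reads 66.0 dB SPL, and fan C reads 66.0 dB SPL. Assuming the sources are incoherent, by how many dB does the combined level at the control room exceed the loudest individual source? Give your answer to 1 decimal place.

4.5 dB

Add the sources as powers (linear), then convert back to dB:
L_total = 10·log₁₀(10^(65.2/10) + 10^(66.0/10) + 10^(66.0/10)) = 70.52 dB SPL.
Excess over the loudest (66.0 dB): 70.52 − 66.0 = 4.5 dB.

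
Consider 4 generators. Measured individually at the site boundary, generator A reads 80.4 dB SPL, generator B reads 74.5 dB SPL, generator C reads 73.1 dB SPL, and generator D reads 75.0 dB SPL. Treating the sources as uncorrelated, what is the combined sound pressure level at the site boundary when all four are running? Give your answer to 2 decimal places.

Incoherent sources sum as intensities:
L_total = 10·log₁₀(10^(80.4/10) + 10^(74.5/10) + 10^(73.1/10) + 10^(75.0/10)) = 10·log₁₀(189900000) = 82.78 dB SPL.

82.78 dB SPL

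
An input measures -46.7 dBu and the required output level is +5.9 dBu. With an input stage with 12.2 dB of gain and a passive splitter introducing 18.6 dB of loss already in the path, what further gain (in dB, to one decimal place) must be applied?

The required make-up gain is the shortfall in the dB sum.
G = +5.9 − (-46.7) − 12.2 + 18.6 = 59.0 dB.

59.0 dB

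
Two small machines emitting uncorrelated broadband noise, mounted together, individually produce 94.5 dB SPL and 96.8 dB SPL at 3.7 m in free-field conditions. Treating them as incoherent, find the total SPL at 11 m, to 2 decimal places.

89.35 dB SPL

Combined at 3.7 m: 10·log₁₀(10^(94.5/10)+10^(96.8/10)) = 98.811 dB SPL.
Then apply −20·log₁₀(11/3.7) = -9.464 dB → 89.35 dB SPL.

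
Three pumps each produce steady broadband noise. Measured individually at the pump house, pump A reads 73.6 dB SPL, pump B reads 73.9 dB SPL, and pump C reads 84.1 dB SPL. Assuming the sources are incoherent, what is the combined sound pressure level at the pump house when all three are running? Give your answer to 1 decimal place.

Uncorrelated sources add in intensity (power), not in dB.
L_total = 10·log₁₀(10^(73.6/10) + 10^(73.9/10) + 10^(84.1/10)) = 10·log₁₀(304500000) = 84.8 dB SPL.

84.8 dB SPL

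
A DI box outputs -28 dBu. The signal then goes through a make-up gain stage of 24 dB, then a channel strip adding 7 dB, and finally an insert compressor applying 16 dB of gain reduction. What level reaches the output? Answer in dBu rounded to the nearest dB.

-13 dBu

In dB, series stages simply add:
-28 + 24 + 7 − 16 = -13 dBu.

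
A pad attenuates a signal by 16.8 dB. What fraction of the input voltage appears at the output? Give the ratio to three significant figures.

Voltage ratio = 10^(dB/20).
10^(-16.8/20) = 10^(-0.8400) = 0.145.

0.145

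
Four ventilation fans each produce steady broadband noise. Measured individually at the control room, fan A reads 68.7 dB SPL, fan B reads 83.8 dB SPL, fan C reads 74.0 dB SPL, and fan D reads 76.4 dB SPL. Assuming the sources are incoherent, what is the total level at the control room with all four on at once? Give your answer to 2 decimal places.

Add the sources as powers (linear), then convert back to dB:
L_total = 10·log₁₀(10^(68.7/10) + 10^(83.8/10) + 10^(74.0/10) + 10^(76.4/10)) = 10·log₁₀(316100000) = 85.00 dB SPL.

85.00 dB SPL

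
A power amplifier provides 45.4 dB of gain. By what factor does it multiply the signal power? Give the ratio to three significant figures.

Power ratio = 10^(dB/10).
10^(45.4/10) = 10^(4.540) = 34700.

34700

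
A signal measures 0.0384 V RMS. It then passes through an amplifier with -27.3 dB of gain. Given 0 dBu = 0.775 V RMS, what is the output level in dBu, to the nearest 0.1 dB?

Input level: 20·log₁₀(0.0384/0.775) = -26.10 dBu.
Output: -26.10 − 27.3 = -53.4 dBu.

-53.4 dBu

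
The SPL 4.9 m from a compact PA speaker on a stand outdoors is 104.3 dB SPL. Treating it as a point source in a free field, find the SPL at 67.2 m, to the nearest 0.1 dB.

Inverse-square spreading gives ΔL = −20·log₁₀(d₂/d₁).
ΔL = −20·log₁₀(67.2/4.9) = -22.74 dB, so L₂ = 104.3 + (-22.74) = 81.6 dB SPL.

81.6 dB SPL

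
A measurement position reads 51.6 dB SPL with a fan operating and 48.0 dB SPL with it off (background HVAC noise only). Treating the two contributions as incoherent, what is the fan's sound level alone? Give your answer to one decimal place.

Background correction is a power subtraction:
L_src = 10·log₁₀(10^(51.6/10) − 10^(48.0/10)) = 10·log₁₀(81450) = 49.1 dB SPL.

49.1 dB SPL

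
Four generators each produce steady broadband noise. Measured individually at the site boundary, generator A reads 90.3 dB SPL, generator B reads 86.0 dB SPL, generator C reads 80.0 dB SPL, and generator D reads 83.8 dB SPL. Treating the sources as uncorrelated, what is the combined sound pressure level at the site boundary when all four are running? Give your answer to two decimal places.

92.58 dB SPL

Uncorrelated sources add in intensity (power), not in dB.
L_total = 10·log₁₀(10^(90.3/10) + 10^(86.0/10) + 10^(80.0/10) + 10^(83.8/10)) = 10·log₁₀(1810000000) = 92.58 dB SPL.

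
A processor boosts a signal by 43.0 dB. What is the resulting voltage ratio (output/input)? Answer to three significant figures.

Voltage ratio = 10^(dB/20).
10^(43.0/20) = 10^(2.150) = 141.

141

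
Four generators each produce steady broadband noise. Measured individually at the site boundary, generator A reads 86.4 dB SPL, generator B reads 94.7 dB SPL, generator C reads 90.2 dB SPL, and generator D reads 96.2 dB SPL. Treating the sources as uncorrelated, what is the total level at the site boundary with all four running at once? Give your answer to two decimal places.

99.35 dB SPL

Add the sources as powers (linear), then convert back to dB:
L_total = 10·log₁₀(10^(86.4/10) + 10^(94.7/10) + 10^(90.2/10) + 10^(96.2/10)) = 10·log₁₀(8604000000) = 99.35 dB SPL.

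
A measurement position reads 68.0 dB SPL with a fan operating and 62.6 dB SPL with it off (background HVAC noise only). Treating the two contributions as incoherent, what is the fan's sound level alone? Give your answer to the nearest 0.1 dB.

Background correction is a power subtraction:
L_src = 10·log₁₀(10^(68.0/10) − 10^(62.6/10)) = 10·log₁₀(4490000) = 66.5 dB SPL.

66.5 dB SPL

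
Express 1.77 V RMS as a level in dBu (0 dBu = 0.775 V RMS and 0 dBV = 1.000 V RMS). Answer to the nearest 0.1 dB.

dBu = 20·log₁₀(V / 0.775 V).
20·log₁₀(1.77/0.775) = +7.2 dBu.

+7.2 dBu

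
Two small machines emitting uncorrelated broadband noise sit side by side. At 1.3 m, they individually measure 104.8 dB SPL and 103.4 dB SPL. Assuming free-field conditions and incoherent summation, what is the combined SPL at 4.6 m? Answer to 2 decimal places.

96.19 dB SPL

Combined at 1.3 m: 10·log₁₀(10^(104.8/10)+10^(103.4/10)) = 107.166 dB SPL.
Then apply −20·log₁₀(4.6/1.3) = -10.976 dB → 96.19 dB SPL.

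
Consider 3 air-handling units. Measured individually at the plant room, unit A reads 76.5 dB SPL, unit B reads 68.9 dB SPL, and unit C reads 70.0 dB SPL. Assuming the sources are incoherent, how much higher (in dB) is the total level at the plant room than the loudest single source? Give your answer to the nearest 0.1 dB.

Incoherent sources sum as intensities:
L_total = 10·log₁₀(10^(76.5/10) + 10^(68.9/10) + 10^(70.0/10)) = 77.95 dB SPL.
Excess over the loudest (76.5 dB): 77.95 − 76.5 = 1.5 dB.

1.5 dB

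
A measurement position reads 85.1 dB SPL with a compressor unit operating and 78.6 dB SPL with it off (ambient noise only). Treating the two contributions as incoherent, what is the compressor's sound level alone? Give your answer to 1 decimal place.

Remove the background by subtracting linear intensities:
L_src = 10·log₁₀(10^(85.1/10) − 10^(78.6/10)) = 10·log₁₀(251200000) = 84.0 dB SPL.

84.0 dB SPL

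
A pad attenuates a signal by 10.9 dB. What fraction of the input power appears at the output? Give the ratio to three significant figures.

0.0813

Power ratio = 10^(dB/10).
10^(-10.9/10) = 10^(-1.090) = 0.0813.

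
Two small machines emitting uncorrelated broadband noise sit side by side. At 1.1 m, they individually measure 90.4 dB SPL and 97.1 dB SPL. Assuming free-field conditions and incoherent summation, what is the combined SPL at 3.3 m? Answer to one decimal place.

Combined at 1.1 m: 10·log₁₀(10^(90.4/10)+10^(97.1/10)) = 97.94 dB SPL.
Then apply −20·log₁₀(3.3/1.1) = -9.54 dB → 88.4 dB SPL.

88.4 dB SPL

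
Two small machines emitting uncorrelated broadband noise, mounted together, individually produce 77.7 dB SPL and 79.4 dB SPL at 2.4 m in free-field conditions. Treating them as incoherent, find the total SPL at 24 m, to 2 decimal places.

Combined at 2.4 m: 10·log₁₀(10^(77.7/10)+10^(79.4/10)) = 81.643 dB SPL.
Then apply −20·log₁₀(24/2.4) = -20.000 dB → 61.64 dB SPL.

61.64 dB SPL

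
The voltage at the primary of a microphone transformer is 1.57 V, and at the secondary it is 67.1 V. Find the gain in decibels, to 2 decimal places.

32.62 dB

Voltage is an amplitude quantity, so gain = 20·log₁₀(V_out/V_in).
20·log₁₀(67.1/1.57) = 20·log₁₀(42.74) = 32.62 dB.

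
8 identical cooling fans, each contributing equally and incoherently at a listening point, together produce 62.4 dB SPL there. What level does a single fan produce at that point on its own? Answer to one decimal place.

8 equal incoherent sources add 10·log₁₀(8) = 9.03 dB over one source.
L_one = 62.4 − 9.03 = 53.4 dB SPL.

53.4 dB SPL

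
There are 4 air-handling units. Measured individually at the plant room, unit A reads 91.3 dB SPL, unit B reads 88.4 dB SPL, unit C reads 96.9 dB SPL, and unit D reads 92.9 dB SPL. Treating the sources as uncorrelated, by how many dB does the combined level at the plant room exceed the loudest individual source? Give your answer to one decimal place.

Incoherent sources sum as intensities:
L_total = 10·log₁₀(10^(91.3/10) + 10^(88.4/10) + 10^(96.9/10) + 10^(92.9/10)) = 99.49 dB SPL.
Excess over the loudest (96.9 dB): 99.49 − 96.9 = 2.6 dB.

2.6 dB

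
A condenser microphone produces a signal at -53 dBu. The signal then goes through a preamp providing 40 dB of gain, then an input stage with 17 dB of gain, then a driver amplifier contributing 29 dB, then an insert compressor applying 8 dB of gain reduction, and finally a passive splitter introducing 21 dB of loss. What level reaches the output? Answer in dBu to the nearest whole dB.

+4 dBu

Cascaded gains and losses add directly in dB.
-53 + 40 + 17 + 29 − 8 − 21 = +4 dBu.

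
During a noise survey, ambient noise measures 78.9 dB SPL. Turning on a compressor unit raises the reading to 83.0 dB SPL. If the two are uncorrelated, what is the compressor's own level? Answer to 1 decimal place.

80.9 dB SPL

Background correction is a power subtraction:
L_src = 10·log₁₀(10^(83.0/10) − 10^(78.9/10)) = 10·log₁₀(121900000) = 80.9 dB SPL.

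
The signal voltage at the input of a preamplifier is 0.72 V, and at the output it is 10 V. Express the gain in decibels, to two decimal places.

Voltage is an amplitude quantity, so gain = 20·log₁₀(V_out/V_in).
20·log₁₀(10/0.72) = 20·log₁₀(13.89) = 22.85 dB.

22.85 dB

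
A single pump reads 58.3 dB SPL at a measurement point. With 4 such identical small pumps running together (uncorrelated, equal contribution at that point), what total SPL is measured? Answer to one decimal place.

4 equal incoherent sources raise the level by 10·log₁₀(4) = 6.02 dB.
L_total = 58.3 + 6.02 = 64.3 dB SPL.

64.3 dB SPL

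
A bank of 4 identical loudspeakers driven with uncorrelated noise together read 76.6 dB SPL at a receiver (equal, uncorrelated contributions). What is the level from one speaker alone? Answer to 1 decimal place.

70.6 dB SPL

4 equal incoherent sources add 10·log₁₀(4) = 6.02 dB over one source.
L_one = 76.6 − 6.02 = 70.6 dB SPL.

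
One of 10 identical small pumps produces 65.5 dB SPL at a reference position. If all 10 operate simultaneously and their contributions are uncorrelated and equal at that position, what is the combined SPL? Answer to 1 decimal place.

10 equal incoherent sources raise the level by 10·log₁₀(10) = 10.00 dB.
L_total = 65.5 + 10.00 = 75.5 dB SPL.

75.5 dB SPL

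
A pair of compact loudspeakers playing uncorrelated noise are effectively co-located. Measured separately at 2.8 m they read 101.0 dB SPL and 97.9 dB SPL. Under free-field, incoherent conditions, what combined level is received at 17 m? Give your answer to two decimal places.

87.07 dB SPL

Combined at 2.8 m: 10·log₁₀(10^(101.0/10)+10^(97.9/10)) = 102.731 dB SPL.
Then apply −20·log₁₀(17/2.8) = -15.666 dB → 87.07 dB SPL.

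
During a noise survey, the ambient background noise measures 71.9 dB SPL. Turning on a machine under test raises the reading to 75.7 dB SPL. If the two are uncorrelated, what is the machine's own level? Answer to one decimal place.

73.4 dB SPL

Background correction is a power subtraction:
L_src = 10·log₁₀(10^(75.7/10) − 10^(71.9/10)) = 10·log₁₀(21670000) = 73.4 dB SPL.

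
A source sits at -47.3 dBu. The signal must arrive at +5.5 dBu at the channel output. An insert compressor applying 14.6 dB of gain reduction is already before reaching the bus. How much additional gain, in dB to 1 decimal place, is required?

67.4 dB

The required make-up gain is the shortfall in the dB sum.
G = +5.5 − (-47.3) + 14.6 = 67.4 dB.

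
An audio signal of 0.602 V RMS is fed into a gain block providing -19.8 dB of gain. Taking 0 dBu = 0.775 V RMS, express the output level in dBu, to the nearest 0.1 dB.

Input level: 20·log₁₀(0.602/0.775) = -2.19 dBu.
Output: -2.19 − 19.8 = -22.0 dBu.

-22.0 dBu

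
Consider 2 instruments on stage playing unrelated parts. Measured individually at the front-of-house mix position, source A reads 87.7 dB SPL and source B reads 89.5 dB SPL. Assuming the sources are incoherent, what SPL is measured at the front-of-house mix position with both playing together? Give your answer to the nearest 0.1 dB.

91.7 dB SPL

Incoherent sources sum as intensities:
L_total = 10·log₁₀(10^(87.7/10) + 10^(89.5/10)) = 10·log₁₀(1480000000) = 91.7 dB SPL.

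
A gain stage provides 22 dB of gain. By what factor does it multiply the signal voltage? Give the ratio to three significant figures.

Voltage ratio = 10^(dB/20).
10^(22/20) = 10^(1.100) = 12.6.

12.6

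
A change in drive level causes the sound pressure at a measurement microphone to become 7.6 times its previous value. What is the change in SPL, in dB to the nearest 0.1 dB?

Sound pressure is an amplitude quantity: ΔL = 20·log₁₀(p₂/p₁).
20·log₁₀(7.6) = 17.6 dB.

17.6 dB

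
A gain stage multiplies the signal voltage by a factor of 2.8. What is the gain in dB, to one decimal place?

Voltage is an amplitude quantity, so gain = 20·log₁₀(V_out/V_in).
20·log₁₀(2.8) = 8.9 dB.

8.9 dB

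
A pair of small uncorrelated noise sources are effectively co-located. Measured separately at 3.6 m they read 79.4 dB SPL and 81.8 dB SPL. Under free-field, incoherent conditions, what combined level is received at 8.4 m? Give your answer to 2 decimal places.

76.41 dB SPL

Combined at 3.6 m: 10·log₁₀(10^(79.4/10)+10^(81.8/10)) = 83.774 dB SPL.
Then apply −20·log₁₀(8.4/3.6) = -7.360 dB → 76.41 dB SPL.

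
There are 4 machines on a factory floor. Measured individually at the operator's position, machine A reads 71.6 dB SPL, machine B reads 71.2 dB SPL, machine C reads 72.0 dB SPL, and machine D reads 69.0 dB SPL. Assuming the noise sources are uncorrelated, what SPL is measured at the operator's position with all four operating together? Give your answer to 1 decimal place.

77.1 dB SPL

Add the sources as powers (linear), then convert back to dB:
L_total = 10·log₁₀(10^(71.6/10) + 10^(71.2/10) + 10^(72.0/10) + 10^(69.0/10)) = 10·log₁₀(51430000) = 77.1 dB SPL.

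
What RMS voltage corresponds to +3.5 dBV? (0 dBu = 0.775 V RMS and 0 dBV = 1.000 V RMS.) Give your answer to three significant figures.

V = 1.000 V × 10^(+3.5/20).
= 1.000 × 1.496 = 1.50 V.

1.50 V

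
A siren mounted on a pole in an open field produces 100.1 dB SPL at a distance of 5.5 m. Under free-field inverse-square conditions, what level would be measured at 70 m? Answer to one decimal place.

78.0 dB SPL

For a point source in a free field, ΔL = −20·log₁₀(d₂/d₁).
ΔL = −20·log₁₀(70/5.5) = -22.09 dB, so L₂ = 100.1 + (-22.09) = 78.0 dB SPL.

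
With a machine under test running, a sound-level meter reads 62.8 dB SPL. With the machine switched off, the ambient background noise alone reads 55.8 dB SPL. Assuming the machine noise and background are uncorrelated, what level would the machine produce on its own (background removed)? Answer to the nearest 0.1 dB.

Remove the background by subtracting linear intensities:
L_src = 10·log₁₀(10^(62.8/10) − 10^(55.8/10)) = 10·log₁₀(1525000) = 61.8 dB SPL.

61.8 dB SPL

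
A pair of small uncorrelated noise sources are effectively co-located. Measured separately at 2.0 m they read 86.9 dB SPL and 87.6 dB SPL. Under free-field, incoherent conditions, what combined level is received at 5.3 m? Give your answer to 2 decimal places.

81.81 dB SPL

Combined at 2.0 m: 10·log₁₀(10^(86.9/10)+10^(87.6/10)) = 90.274 dB SPL.
Then apply −20·log₁₀(5.3/2.0) = -8.465 dB → 81.81 dB SPL.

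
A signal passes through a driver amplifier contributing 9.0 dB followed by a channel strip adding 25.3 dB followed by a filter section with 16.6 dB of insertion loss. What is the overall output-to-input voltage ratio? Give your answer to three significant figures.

7.67

Net gain = 9.0 + 25.3 + (−16.6) = 17.7 dB.
Voltage ratio = 10^(17.7/20) = 7.67.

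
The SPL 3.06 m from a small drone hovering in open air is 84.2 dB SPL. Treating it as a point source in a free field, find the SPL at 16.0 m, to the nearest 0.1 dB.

Free-field point source: level drops by 20·log₁₀ of the distance ratio.
ΔL = −20·log₁₀(16.0/3.06) = -14.37 dB, so L₂ = 84.2 + (-14.37) = 69.8 dB SPL.

69.8 dB SPL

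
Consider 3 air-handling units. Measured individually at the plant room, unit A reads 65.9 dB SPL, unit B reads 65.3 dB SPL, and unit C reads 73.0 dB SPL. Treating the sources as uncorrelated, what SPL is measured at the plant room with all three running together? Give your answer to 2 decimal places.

Incoherent sources sum as intensities:
L_total = 10·log₁₀(10^(65.9/10) + 10^(65.3/10) + 10^(73.0/10)) = 10·log₁₀(27230000) = 74.35 dB SPL.

74.35 dB SPL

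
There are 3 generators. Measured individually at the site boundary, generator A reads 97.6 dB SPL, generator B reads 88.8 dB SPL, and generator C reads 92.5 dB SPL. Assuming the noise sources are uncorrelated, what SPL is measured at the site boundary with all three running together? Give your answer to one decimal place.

Uncorrelated sources add in intensity (power), not in dB.
L_total = 10·log₁₀(10^(97.6/10) + 10^(88.8/10) + 10^(92.5/10)) = 10·log₁₀(8291000000) = 99.2 dB SPL.

99.2 dB SPL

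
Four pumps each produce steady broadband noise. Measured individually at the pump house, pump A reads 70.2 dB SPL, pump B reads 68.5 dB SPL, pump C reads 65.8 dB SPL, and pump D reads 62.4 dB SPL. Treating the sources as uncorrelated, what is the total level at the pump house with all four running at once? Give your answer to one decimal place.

73.6 dB SPL

Add the sources as powers (linear), then convert back to dB:
L_total = 10·log₁₀(10^(70.2/10) + 10^(68.5/10) + 10^(65.8/10) + 10^(62.4/10)) = 10·log₁₀(23090000) = 73.6 dB SPL.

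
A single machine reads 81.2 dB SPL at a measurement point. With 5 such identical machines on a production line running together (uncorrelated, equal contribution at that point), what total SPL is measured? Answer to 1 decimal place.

88.2 dB SPL

5 equal incoherent sources raise the level by 10·log₁₀(5) = 6.99 dB.
L_total = 81.2 + 6.99 = 88.2 dB SPL.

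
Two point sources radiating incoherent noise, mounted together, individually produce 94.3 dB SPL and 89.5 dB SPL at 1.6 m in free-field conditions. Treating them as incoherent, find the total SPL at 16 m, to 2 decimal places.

75.54 dB SPL

Combined at 1.6 m: 10·log₁₀(10^(94.3/10)+10^(89.5/10)) = 95.542 dB SPL.
Then apply −20·log₁₀(16/1.6) = -20.000 dB → 75.54 dB SPL.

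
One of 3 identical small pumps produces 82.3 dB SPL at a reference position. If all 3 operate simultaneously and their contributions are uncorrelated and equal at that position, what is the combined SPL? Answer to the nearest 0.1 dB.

3 equal incoherent sources raise the level by 10·log₁₀(3) = 4.77 dB.
L_total = 82.3 + 4.77 = 87.1 dB SPL.

87.1 dB SPL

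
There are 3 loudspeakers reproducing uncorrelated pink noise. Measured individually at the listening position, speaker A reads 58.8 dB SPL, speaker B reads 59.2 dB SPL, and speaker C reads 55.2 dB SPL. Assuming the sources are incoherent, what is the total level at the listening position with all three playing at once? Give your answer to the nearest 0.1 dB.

Incoherent sources sum as intensities:
L_total = 10·log₁₀(10^(58.8/10) + 10^(59.2/10) + 10^(55.2/10)) = 10·log₁₀(1921000) = 62.8 dB SPL.

62.8 dB SPL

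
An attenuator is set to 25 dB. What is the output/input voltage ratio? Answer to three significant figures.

Voltage ratio = 10^(dB/20).
10^(-25/20) = 10^(-1.250) = 0.0562.

0.0562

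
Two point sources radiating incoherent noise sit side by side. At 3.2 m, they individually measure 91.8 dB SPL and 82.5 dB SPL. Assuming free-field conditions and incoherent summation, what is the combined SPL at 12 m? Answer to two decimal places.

Combined at 3.2 m: 10·log₁₀(10^(91.8/10)+10^(82.5/10)) = 92.282 dB SPL.
Then apply −20·log₁₀(12/3.2) = -11.481 dB → 80.80 dB SPL.

80.80 dB SPL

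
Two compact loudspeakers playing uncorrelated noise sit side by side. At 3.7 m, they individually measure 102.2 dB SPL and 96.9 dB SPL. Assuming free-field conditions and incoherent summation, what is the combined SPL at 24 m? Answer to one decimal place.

Combined at 3.7 m: 10·log₁₀(10^(102.2/10)+10^(96.9/10)) = 103.32 dB SPL.
Then apply −20·log₁₀(24/3.7) = -16.24 dB → 87.1 dB SPL.

87.1 dB SPL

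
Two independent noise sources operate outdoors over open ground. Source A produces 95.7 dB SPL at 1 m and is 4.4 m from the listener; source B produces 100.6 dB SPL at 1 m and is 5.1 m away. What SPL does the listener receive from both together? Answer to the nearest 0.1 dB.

88.0 dB SPL

At the listener: L_A = 95.7 − 20·log₁₀(4.4) = 82.83 dB; L_B = 100.6 − 20·log₁₀(5.1) = 86.45 dB.
Combined: 10·log₁₀(10^(82.83/10)+10^(86.45/10)) = 88.0 dB SPL.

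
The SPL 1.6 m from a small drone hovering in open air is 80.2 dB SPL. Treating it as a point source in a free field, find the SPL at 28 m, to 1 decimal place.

55.3 dB SPL

For a point source in a free field, ΔL = −20·log₁₀(d₂/d₁).
ΔL = −20·log₁₀(28/1.6) = -24.86 dB, so L₂ = 80.2 + (-24.86) = 55.3 dB SPL.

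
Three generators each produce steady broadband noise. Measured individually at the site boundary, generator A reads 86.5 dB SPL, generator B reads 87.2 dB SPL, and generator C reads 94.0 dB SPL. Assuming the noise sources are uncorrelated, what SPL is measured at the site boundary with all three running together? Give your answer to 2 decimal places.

95.42 dB SPL

Uncorrelated sources add in intensity (power), not in dB.
L_total = 10·log₁₀(10^(86.5/10) + 10^(87.2/10) + 10^(94.0/10)) = 10·log₁₀(3483000000) = 95.42 dB SPL.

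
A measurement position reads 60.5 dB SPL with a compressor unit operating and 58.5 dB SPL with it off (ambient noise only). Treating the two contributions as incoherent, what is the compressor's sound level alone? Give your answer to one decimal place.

Background correction is a power subtraction:
L_src = 10·log₁₀(10^(60.5/10) − 10^(58.5/10)) = 10·log₁₀(414100) = 56.2 dB SPL.

56.2 dB SPL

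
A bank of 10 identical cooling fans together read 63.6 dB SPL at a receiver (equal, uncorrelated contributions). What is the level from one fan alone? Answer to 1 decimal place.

53.6 dB SPL

10 equal incoherent sources add 10·log₁₀(10) = 10.00 dB over one source.
L_one = 63.6 − 10.00 = 53.6 dB SPL.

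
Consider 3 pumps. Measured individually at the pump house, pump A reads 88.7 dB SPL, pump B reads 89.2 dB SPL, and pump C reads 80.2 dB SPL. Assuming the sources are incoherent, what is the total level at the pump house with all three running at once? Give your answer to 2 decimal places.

Uncorrelated sources add in intensity (power), not in dB.
L_total = 10·log₁₀(10^(88.7/10) + 10^(89.2/10) + 10^(80.2/10)) = 10·log₁₀(1678000000) = 92.25 dB SPL.

92.25 dB SPL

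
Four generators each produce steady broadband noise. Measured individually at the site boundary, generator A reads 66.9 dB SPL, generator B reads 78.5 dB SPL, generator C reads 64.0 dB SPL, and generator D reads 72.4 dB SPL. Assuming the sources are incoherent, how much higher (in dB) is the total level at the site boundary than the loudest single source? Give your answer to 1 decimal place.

1.3 dB

Uncorrelated sources add in intensity (power), not in dB.
L_total = 10·log₁₀(10^(66.9/10) + 10^(78.5/10) + 10^(64.0/10) + 10^(72.4/10)) = 79.80 dB SPL.
Excess over the loudest (78.5 dB): 79.80 − 78.5 = 1.3 dB.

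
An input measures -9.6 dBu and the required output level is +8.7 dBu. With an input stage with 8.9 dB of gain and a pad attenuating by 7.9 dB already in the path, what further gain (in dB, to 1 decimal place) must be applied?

The required make-up gain is the shortfall in the dB sum.
G = +8.7 − (-9.6) − 8.9 + 7.9 = 17.3 dB.

17.3 dB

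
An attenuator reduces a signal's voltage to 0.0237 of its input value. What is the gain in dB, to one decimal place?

-32.5 dB

Voltage is an amplitude quantity, so gain = 20·log₁₀(V_out/V_in).
20·log₁₀(0.0237) = -32.5 dB.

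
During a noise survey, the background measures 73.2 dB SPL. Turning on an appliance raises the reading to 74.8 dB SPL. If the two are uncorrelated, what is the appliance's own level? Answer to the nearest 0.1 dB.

69.7 dB SPL

Subtract intensities: L_src = 10·log₁₀(10^(L_total/10) − 10^(L_bg/10)).
L_src = 10·log₁₀(10^(74.8/10) − 10^(73.2/10)) = 10·log₁₀(9307000) = 69.7 dB SPL.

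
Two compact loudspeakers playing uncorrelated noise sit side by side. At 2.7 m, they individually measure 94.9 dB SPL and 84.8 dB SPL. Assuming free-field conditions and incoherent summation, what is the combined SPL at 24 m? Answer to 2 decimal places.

76.33 dB SPL

Combined at 2.7 m: 10·log₁₀(10^(94.9/10)+10^(84.8/10)) = 95.305 dB SPL.
Then apply −20·log₁₀(24/2.7) = -18.977 dB → 76.33 dB SPL.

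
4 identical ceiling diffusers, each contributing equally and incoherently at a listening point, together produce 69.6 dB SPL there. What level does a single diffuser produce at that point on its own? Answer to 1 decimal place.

4 equal incoherent sources add 10·log₁₀(4) = 6.02 dB over one source.
L_one = 69.6 − 6.02 = 63.6 dB SPL.

63.6 dB SPL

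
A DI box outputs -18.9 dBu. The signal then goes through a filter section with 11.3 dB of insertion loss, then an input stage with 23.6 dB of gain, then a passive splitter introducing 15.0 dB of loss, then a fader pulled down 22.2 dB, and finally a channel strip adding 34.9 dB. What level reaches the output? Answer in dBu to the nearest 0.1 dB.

-8.9 dBu

Cascaded gains and losses add directly in dB.
-18.9 − 11.3 + 23.6 − 15.0 − 22.2 + 34.9 = -8.9 dBu.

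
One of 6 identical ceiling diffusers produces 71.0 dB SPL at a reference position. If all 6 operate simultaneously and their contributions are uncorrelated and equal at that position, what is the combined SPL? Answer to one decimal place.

6 equal incoherent sources raise the level by 10·log₁₀(6) = 7.78 dB.
L_total = 71.0 + 7.78 = 78.8 dB SPL.

78.8 dB SPL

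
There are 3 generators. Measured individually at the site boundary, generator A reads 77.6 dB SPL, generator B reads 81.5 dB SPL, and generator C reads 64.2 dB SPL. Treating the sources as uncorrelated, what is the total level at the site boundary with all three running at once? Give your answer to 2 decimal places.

Uncorrelated sources add in intensity (power), not in dB.
L_total = 10·log₁₀(10^(77.6/10) + 10^(81.5/10) + 10^(64.2/10)) = 10·log₁₀(201400000) = 83.04 dB SPL.

83.04 dB SPL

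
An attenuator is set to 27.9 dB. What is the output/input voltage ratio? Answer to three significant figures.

0.0403

Voltage ratio = 10^(dB/20).
10^(-27.9/20) = 10^(-1.395) = 0.0403.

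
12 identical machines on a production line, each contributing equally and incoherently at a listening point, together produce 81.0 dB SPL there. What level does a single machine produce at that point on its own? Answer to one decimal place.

70.2 dB SPL

12 equal incoherent sources add 10·log₁₀(12) = 10.79 dB over one source.
L_one = 81.0 − 10.79 = 70.2 dB SPL.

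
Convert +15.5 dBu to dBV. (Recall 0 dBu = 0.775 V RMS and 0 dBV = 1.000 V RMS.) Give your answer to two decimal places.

The offset between the scales is 20·log₁₀(0.775/1.000) = −2.214 dB.
So dBV = +15.5 − 2.214 = +13.29 dBV.

+13.29 dBV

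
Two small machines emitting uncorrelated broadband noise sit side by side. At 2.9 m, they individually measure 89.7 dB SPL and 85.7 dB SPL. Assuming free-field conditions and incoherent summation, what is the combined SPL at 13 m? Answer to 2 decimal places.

Combined at 2.9 m: 10·log₁₀(10^(89.7/10)+10^(85.7/10)) = 91.155 dB SPL.
Then apply −20·log₁₀(13/2.9) = -13.031 dB → 78.12 dB SPL.

78.12 dB SPL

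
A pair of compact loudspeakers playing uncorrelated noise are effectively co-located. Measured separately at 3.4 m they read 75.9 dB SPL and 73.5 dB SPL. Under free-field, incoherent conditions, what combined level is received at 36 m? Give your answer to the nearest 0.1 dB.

Combined at 3.4 m: 10·log₁₀(10^(75.9/10)+10^(73.5/10)) = 77.87 dB SPL.
Then apply −20·log₁₀(36/3.4) = -20.50 dB → 57.4 dB SPL.

57.4 dB SPL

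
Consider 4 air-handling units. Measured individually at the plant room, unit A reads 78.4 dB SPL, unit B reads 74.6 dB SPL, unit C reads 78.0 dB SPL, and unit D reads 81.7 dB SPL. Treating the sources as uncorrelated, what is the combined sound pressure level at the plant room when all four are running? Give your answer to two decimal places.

84.90 dB SPL

Incoherent sources sum as intensities:
L_total = 10·log₁₀(10^(78.4/10) + 10^(74.6/10) + 10^(78.0/10) + 10^(81.7/10)) = 10·log₁₀(309000000) = 84.90 dB SPL.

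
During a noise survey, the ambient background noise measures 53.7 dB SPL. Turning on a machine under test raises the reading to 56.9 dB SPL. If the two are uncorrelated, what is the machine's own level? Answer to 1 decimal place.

54.1 dB SPL

Remove the background by subtracting linear intensities:
L_src = 10·log₁₀(10^(56.9/10) − 10^(53.7/10)) = 10·log₁₀(255400) = 54.1 dB SPL.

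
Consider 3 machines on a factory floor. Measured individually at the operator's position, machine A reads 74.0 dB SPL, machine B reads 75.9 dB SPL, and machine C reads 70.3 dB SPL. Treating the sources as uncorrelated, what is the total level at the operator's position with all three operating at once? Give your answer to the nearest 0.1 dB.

78.7 dB SPL

Uncorrelated sources add in intensity (power), not in dB.
L_total = 10·log₁₀(10^(74.0/10) + 10^(75.9/10) + 10^(70.3/10)) = 10·log₁₀(74740000) = 78.7 dB SPL.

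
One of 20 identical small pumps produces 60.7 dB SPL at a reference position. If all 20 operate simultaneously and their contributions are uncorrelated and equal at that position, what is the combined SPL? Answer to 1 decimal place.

20 equal incoherent sources raise the level by 10·log₁₀(20) = 13.01 dB.
L_total = 60.7 + 13.01 = 73.7 dB SPL.

73.7 dB SPL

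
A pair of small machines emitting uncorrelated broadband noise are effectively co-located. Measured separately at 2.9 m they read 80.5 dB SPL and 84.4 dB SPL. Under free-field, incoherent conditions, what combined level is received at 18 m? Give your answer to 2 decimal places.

70.03 dB SPL

Combined at 2.9 m: 10·log₁₀(10^(80.5/10)+10^(84.4/10)) = 85.884 dB SPL.
Then apply −20·log₁₀(18/2.9) = -15.857 dB → 70.03 dB SPL.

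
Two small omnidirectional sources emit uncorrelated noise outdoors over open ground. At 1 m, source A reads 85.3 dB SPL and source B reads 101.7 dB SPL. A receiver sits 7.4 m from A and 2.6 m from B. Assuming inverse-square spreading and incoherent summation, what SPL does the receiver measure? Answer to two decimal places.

At the listener: L_A = 85.3 − 20·log₁₀(7.4) = 67.915 dB; L_B = 101.7 − 20·log₁₀(2.6) = 93.401 dB.
Combined: 10·log₁₀(10^(67.915/10)+10^(93.401/10)) = 93.41 dB SPL.

93.41 dB SPL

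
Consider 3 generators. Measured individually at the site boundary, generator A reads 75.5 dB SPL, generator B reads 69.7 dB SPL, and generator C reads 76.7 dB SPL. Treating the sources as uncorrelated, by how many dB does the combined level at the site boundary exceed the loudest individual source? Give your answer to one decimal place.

Uncorrelated sources add in intensity (power), not in dB.
L_total = 10·log₁₀(10^(75.5/10) + 10^(69.7/10) + 10^(76.7/10)) = 79.62 dB SPL.
Excess over the loudest (76.7 dB): 79.62 − 76.7 = 2.9 dB.

2.9 dB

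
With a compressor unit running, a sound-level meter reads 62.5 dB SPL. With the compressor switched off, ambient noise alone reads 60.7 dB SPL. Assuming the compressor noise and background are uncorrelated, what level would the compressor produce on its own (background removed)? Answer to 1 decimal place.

57.8 dB SPL

Subtract intensities: L_src = 10·log₁₀(10^(L_total/10) − 10^(L_bg/10)).
L_src = 10·log₁₀(10^(62.5/10) − 10^(60.7/10)) = 10·log₁₀(603400) = 57.8 dB SPL.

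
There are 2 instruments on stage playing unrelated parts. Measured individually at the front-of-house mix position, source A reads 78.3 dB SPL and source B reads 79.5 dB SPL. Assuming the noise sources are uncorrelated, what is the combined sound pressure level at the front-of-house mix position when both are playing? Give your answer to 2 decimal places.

81.95 dB SPL

Uncorrelated sources add in intensity (power), not in dB.
L_total = 10·log₁₀(10^(78.3/10) + 10^(79.5/10)) = 10·log₁₀(156700000) = 81.95 dB SPL.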